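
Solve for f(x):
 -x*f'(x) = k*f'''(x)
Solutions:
 f(x) = C1 + Integral(C2*airyai(x*(-1/k)^(1/3)) + C3*airybi(x*(-1/k)^(1/3)), x)


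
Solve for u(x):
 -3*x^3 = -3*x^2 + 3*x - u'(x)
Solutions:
 u(x) = C1 + 3*x^4/4 - x^3 + 3*x^2/2


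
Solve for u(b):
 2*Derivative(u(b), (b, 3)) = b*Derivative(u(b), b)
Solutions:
 u(b) = C1 + Integral(C2*airyai(2^(2/3)*b/2) + C3*airybi(2^(2/3)*b/2), b)


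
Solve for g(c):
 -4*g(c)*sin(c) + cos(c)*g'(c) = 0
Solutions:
 g(c) = C1/cos(c)^4


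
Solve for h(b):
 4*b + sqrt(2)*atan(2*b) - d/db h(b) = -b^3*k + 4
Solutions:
 h(b) = C1 + b^4*k/4 + 2*b^2 - 4*b + sqrt(2)*(b*atan(2*b) - log(4*b^2 + 1)/4)


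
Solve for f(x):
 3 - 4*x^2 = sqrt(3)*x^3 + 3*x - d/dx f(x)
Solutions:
 f(x) = C1 + sqrt(3)*x^4/4 + 4*x^3/3 + 3*x^2/2 - 3*x


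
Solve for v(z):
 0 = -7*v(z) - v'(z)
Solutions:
 v(z) = C1*exp(-7*z)


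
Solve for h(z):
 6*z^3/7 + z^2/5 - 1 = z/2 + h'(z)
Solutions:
 h(z) = C1 + 3*z^4/14 + z^3/15 - z^2/4 - z


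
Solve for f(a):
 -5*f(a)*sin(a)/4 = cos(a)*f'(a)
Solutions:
 f(a) = C1*cos(a)^(5/4)


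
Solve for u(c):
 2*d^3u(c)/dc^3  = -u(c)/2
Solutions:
 u(c) = C3*exp(-2^(1/3)*c/2) + (C1*sin(2^(1/3)*sqrt(3)*c/4) + C2*cos(2^(1/3)*sqrt(3)*c/4))*exp(2^(1/3)*c/4)


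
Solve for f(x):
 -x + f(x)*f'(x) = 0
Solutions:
 f(x) = -sqrt(C1 + x^2)
 f(x) = sqrt(C1 + x^2)


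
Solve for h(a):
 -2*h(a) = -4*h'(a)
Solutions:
 h(a) = C1*exp(a/2)


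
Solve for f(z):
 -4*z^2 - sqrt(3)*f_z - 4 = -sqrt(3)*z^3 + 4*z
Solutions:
 f(z) = C1 + z^4/4 - 4*sqrt(3)*z^3/9 - 2*sqrt(3)*z^2/3 - 4*sqrt(3)*z/3


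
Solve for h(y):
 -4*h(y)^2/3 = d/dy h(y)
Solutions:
 h(y) = 3/(C1 + 4*y)


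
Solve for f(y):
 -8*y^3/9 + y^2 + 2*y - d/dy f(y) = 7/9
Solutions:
 f(y) = C1 - 2*y^4/9 + y^3/3 + y^2 - 7*y/9


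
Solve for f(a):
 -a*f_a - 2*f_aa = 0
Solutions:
 f(a) = C1 + C2*erf(a/2)


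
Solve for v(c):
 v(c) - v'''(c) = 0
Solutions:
 v(c) = C3*exp(c) + (C1*sin(sqrt(3)*c/2) + C2*cos(sqrt(3)*c/2))*exp(-c/2)


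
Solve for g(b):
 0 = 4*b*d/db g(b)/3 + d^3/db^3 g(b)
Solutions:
 g(b) = C1 + Integral(C2*airyai(-6^(2/3)*b/3) + C3*airybi(-6^(2/3)*b/3), b)


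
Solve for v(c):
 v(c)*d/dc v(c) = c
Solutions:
 v(c) = -sqrt(C1 + c^2)
 v(c) = sqrt(C1 + c^2)


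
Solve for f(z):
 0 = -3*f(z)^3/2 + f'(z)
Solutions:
 f(z) = -sqrt(-1/(C1 + 3*z))
 f(z) = sqrt(-1/(C1 + 3*z))


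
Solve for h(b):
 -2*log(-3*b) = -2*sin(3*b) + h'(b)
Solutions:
 h(b) = C1 - 2*b*log(-b) - 2*b*log(3) + 2*b - 2*cos(3*b)/3


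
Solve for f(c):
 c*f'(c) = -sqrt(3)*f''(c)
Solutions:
 f(c) = C1 + C2*erf(sqrt(2)*3^(3/4)*c/6)


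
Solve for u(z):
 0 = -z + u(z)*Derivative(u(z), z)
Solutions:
 u(z) = -sqrt(C1 + z^2)
 u(z) = sqrt(C1 + z^2)


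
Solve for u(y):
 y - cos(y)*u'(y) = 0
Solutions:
 u(y) = C1 + Integral(y/cos(y), y)


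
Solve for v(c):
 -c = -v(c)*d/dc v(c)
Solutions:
 v(c) = -sqrt(C1 + c^2)
 v(c) = sqrt(C1 + c^2)


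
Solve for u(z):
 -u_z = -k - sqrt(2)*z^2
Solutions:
 u(z) = C1 + k*z + sqrt(2)*z^3/3


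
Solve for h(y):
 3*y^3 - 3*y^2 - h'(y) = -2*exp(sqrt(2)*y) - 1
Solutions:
 h(y) = C1 + 3*y^4/4 - y^3 + y + sqrt(2)*exp(sqrt(2)*y)


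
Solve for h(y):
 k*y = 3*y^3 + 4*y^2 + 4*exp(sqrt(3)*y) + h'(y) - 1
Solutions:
 h(y) = C1 + k*y^2/2 - 3*y^4/4 - 4*y^3/3 + y - 4*sqrt(3)*exp(sqrt(3)*y)/3


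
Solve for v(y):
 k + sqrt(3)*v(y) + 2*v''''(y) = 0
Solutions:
 v(y) = -sqrt(3)*k/3 + (C1*sin(2^(1/4)*3^(1/8)*y/2) + C2*cos(2^(1/4)*3^(1/8)*y/2))*exp(-2^(1/4)*3^(1/8)*y/2) + (C3*sin(2^(1/4)*3^(1/8)*y/2) + C4*cos(2^(1/4)*3^(1/8)*y/2))*exp(2^(1/4)*3^(1/8)*y/2)


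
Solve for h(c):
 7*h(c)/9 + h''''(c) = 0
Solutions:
 h(c) = (C1*sin(sqrt(6)*7^(1/4)*c/6) + C2*cos(sqrt(6)*7^(1/4)*c/6))*exp(-sqrt(6)*7^(1/4)*c/6) + (C3*sin(sqrt(6)*7^(1/4)*c/6) + C4*cos(sqrt(6)*7^(1/4)*c/6))*exp(sqrt(6)*7^(1/4)*c/6)


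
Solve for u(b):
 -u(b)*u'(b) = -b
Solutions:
 u(b) = -sqrt(C1 + b^2)
 u(b) = sqrt(C1 + b^2)


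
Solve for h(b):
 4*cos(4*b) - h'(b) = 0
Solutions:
 h(b) = C1 + sin(4*b)


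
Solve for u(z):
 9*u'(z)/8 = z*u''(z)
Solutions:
 u(z) = C1 + C2*z^(17/8)


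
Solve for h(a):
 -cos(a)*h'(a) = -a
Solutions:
 h(a) = C1 + Integral(a/cos(a), a)


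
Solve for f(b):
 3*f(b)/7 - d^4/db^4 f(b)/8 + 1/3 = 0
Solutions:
 f(b) = C1*exp(-24^(1/4)*7^(3/4)*b/7) + C2*exp(24^(1/4)*7^(3/4)*b/7) + C3*sin(24^(1/4)*7^(3/4)*b/7) + C4*cos(24^(1/4)*7^(3/4)*b/7) - 7/9


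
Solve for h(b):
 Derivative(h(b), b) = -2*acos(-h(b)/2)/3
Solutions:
 Integral(1/acos(-_y/2), (_y, h(b))) = C1 - 2*b/3


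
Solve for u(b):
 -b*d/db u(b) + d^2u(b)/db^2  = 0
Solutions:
 u(b) = C1 + C2*erfi(sqrt(2)*b/2)


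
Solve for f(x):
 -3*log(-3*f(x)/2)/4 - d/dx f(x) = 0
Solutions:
 4*Integral(1/(log(-_y) - log(2) + log(3)), (_y, f(x)))/3 = C1 - x


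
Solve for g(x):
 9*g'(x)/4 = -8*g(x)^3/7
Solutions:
 g(x) = -3*sqrt(14)*sqrt(-1/(C1 - 32*x))/2
 g(x) = 3*sqrt(14)*sqrt(-1/(C1 - 32*x))/2


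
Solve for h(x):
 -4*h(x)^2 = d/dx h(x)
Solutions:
 h(x) = 1/(C1 + 4*x)


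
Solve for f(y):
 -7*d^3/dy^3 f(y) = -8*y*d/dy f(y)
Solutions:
 f(y) = C1 + Integral(C2*airyai(2*7^(2/3)*y/7) + C3*airybi(2*7^(2/3)*y/7), y)


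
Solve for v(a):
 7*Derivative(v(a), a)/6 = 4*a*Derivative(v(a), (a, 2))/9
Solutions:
 v(a) = C1 + C2*a^(29/8)


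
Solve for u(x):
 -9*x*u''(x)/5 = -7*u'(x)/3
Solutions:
 u(x) = C1 + C2*x^(62/27)


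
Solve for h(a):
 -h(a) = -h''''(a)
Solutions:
 h(a) = C1*exp(-a) + C2*exp(a) + C3*sin(a) + C4*cos(a)


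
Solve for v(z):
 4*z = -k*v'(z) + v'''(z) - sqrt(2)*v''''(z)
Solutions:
 v(z) = C1 + C2*exp(z*(sqrt(2)*(27*k + sqrt((27*k - 1)^2 - 1) - 1)^(1/3) - sqrt(6)*I*(27*k + sqrt((27*k - 1)^2 - 1) - 1)^(1/3) + 2*sqrt(2) - 8/((-sqrt(2) + sqrt(6)*I)*(27*k + sqrt((27*k - 1)^2 - 1) - 1)^(1/3)))/12) + C3*exp(z*(sqrt(2)*(27*k + sqrt((27*k - 1)^2 - 1) - 1)^(1/3) + sqrt(6)*I*(27*k + sqrt((27*k - 1)^2 - 1) - 1)^(1/3) + 2*sqrt(2) + 8/((sqrt(2) + sqrt(6)*I)*(27*k + sqrt((27*k - 1)^2 - 1) - 1)^(1/3)))/12) + C4*exp(sqrt(2)*z*(-(27*k + sqrt((27*k - 1)^2 - 1) - 1)^(1/3) + 1 - 1/(27*k + sqrt((27*k - 1)^2 - 1) - 1)^(1/3))/6) - 2*z^2/k


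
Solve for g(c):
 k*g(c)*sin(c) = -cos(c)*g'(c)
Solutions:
 g(c) = C1*exp(k*log(cos(c)))


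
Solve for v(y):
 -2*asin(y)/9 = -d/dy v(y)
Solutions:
 v(y) = C1 + 2*y*asin(y)/9 + 2*sqrt(1 - y^2)/9


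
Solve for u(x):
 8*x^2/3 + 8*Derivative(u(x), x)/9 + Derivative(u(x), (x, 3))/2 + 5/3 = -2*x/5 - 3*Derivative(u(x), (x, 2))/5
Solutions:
 u(x) = C1 - x^3 + 9*x^2/5 - 93*x/100 + (C2*sin(sqrt(319)*x/15) + C3*cos(sqrt(319)*x/15))*exp(-3*x/5)


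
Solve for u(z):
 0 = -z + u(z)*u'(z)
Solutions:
 u(z) = -sqrt(C1 + z^2)
 u(z) = sqrt(C1 + z^2)


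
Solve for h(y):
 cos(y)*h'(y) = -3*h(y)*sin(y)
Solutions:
 h(y) = C1*cos(y)^3


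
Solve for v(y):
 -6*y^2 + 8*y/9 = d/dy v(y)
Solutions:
 v(y) = C1 - 2*y^3 + 4*y^2/9


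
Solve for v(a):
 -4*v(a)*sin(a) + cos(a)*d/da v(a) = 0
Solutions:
 v(a) = C1/cos(a)^4


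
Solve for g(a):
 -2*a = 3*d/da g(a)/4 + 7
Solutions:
 g(a) = C1 - 4*a^2/3 - 28*a/3


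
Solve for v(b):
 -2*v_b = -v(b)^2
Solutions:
 v(b) = -2/(C1 + b)


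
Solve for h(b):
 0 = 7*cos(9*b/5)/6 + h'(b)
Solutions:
 h(b) = C1 - 35*sin(9*b/5)/54


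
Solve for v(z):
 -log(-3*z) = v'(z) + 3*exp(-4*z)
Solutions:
 v(z) = C1 - z*log(-z) + z*(1 - log(3)) + 3*exp(-4*z)/4


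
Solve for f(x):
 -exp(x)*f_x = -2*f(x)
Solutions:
 f(x) = C1*exp(-2*exp(-x))


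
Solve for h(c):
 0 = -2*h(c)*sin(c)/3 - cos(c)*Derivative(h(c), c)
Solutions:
 h(c) = C1*cos(c)^(2/3)


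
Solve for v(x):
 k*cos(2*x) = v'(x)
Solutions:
 v(x) = C1 + k*sin(2*x)/2


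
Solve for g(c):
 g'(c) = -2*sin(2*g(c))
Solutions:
 g(c) = pi - acos((-C1 - exp(8*c))/(C1 - exp(8*c)))/2
 g(c) = acos((-C1 - exp(8*c))/(C1 - exp(8*c)))/2


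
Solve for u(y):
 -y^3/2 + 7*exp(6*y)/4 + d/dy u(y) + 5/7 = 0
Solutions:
 u(y) = C1 + y^4/8 - 5*y/7 - 7*exp(6*y)/24


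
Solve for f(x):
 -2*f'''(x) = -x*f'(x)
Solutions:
 f(x) = C1 + Integral(C2*airyai(2^(2/3)*x/2) + C3*airybi(2^(2/3)*x/2), x)


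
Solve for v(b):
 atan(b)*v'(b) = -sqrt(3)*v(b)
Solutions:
 v(b) = C1*exp(-sqrt(3)*Integral(1/atan(b), b))


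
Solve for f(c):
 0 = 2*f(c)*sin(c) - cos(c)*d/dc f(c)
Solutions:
 f(c) = C1/cos(c)^2


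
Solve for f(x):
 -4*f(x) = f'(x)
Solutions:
 f(x) = C1*exp(-4*x)


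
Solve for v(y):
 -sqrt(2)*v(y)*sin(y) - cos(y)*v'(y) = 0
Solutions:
 v(y) = C1*cos(y)^(sqrt(2))


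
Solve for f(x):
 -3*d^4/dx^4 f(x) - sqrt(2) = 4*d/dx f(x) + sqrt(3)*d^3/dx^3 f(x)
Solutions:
 f(x) = C1 + C2*exp(x*(-2*sqrt(3) + (sqrt(3)/9 + 18 + sqrt(-3 + (sqrt(3) + 162)^2)/9)^(-1/3) + 3*(sqrt(3)/9 + 18 + sqrt(-3 + (sqrt(3) + 162)^2)/9)^(1/3))/18)*sin(sqrt(3)*x*(-3*(sqrt(3)/9 + 18 + sqrt(-4/27 + (2*sqrt(3)/9 + 36)^2)/2)^(1/3) + (sqrt(3)/9 + 18 + sqrt(-4/27 + (2*sqrt(3)/9 + 36)^2)/2)^(-1/3))/18) + C3*exp(x*(-2*sqrt(3) + (sqrt(3)/9 + 18 + sqrt(-3 + (sqrt(3) + 162)^2)/9)^(-1/3) + 3*(sqrt(3)/9 + 18 + sqrt(-3 + (sqrt(3) + 162)^2)/9)^(1/3))/18)*cos(sqrt(3)*x*(-3*(sqrt(3)/9 + 18 + sqrt(-4/27 + (2*sqrt(3)/9 + 36)^2)/2)^(1/3) + (sqrt(3)/9 + 18 + sqrt(-4/27 + (2*sqrt(3)/9 + 36)^2)/2)^(-1/3))/18) + C4*exp(-x*((sqrt(3)/9 + 18 + sqrt(-3 + (sqrt(3) + 162)^2)/9)^(-1/3) + sqrt(3) + 3*(sqrt(3)/9 + 18 + sqrt(-3 + (sqrt(3) + 162)^2)/9)^(1/3))/9) - sqrt(2)*x/4


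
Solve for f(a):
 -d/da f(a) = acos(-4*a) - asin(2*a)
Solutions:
 f(a) = C1 - a*acos(-4*a) + a*asin(2*a) - sqrt(1 - 16*a^2)/4 + sqrt(1 - 4*a^2)/2


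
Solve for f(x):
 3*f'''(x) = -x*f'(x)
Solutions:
 f(x) = C1 + Integral(C2*airyai(-3^(2/3)*x/3) + C3*airybi(-3^(2/3)*x/3), x)


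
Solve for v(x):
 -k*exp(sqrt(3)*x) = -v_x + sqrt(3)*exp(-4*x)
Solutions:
 v(x) = C1 + sqrt(3)*k*exp(sqrt(3)*x)/3 - sqrt(3)*exp(-4*x)/4


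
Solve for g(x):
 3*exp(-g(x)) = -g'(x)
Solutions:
 g(x) = log(C1 - 3*x)


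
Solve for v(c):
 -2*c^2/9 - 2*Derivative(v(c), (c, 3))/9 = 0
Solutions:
 v(c) = C1 + C2*c + C3*c^2 - c^5/60


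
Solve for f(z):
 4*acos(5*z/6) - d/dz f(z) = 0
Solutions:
 f(z) = C1 + 4*z*acos(5*z/6) - 4*sqrt(36 - 25*z^2)/5


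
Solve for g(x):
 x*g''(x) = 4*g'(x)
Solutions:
 g(x) = C1 + C2*x^5


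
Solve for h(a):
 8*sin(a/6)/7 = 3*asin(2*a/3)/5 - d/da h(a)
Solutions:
 h(a) = C1 + 3*a*asin(2*a/3)/5 + 3*sqrt(9 - 4*a^2)/10 + 48*cos(a/6)/7


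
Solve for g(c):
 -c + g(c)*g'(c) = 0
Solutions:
 g(c) = -sqrt(C1 + c^2)
 g(c) = sqrt(C1 + c^2)


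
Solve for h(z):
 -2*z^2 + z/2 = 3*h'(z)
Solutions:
 h(z) = C1 - 2*z^3/9 + z^2/12


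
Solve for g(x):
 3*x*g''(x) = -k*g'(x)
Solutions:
 g(x) = C1 + x^(1 - re(k)/3)*(C2*sin(log(x)*Abs(im(k))/3) + C3*cos(log(x)*im(k)/3))


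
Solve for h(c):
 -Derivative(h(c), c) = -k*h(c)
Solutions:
 h(c) = C1*exp(c*k)


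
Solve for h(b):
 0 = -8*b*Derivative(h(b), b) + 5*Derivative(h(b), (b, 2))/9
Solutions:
 h(b) = C1 + C2*erfi(6*sqrt(5)*b/5)


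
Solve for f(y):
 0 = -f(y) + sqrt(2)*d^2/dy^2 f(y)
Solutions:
 f(y) = C1*exp(-2^(3/4)*y/2) + C2*exp(2^(3/4)*y/2)


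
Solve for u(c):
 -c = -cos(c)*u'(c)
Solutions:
 u(c) = C1 + Integral(c/cos(c), c)


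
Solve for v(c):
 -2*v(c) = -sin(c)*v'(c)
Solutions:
 v(c) = C1*(cos(c) - 1)/(cos(c) + 1)


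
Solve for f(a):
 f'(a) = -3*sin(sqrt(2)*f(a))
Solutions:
 f(a) = sqrt(2)*(pi - acos((-exp(2*sqrt(2)*C1) - exp(6*sqrt(2)*a))/(exp(2*sqrt(2)*C1) - exp(6*sqrt(2)*a)))/2)
 f(a) = sqrt(2)*acos((-exp(2*sqrt(2)*C1) - exp(6*sqrt(2)*a))/(exp(2*sqrt(2)*C1) - exp(6*sqrt(2)*a)))/2


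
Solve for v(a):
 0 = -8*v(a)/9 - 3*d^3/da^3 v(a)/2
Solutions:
 v(a) = C3*exp(-2*2^(1/3)*a/3) + (C1*sin(2^(1/3)*sqrt(3)*a/3) + C2*cos(2^(1/3)*sqrt(3)*a/3))*exp(2^(1/3)*a/3)


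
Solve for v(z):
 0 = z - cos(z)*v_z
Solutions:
 v(z) = C1 + Integral(z/cos(z), z)


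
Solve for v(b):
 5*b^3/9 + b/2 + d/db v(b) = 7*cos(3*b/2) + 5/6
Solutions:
 v(b) = C1 - 5*b^4/36 - b^2/4 + 5*b/6 + 14*sin(3*b/2)/3


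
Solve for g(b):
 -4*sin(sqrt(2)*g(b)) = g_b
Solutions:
 g(b) = sqrt(2)*(pi - acos((-exp(2*sqrt(2)*C1) - exp(8*sqrt(2)*b))/(exp(2*sqrt(2)*C1) - exp(8*sqrt(2)*b)))/2)
 g(b) = sqrt(2)*acos((-exp(2*sqrt(2)*C1) - exp(8*sqrt(2)*b))/(exp(2*sqrt(2)*C1) - exp(8*sqrt(2)*b)))/2


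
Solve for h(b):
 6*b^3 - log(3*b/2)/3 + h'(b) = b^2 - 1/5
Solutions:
 h(b) = C1 - 3*b^4/2 + b^3/3 + b*log(b)/3 - 8*b/15 - b*log(2)/3 + b*log(3)/3


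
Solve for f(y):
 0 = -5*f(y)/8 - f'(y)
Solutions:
 f(y) = C1*exp(-5*y/8)


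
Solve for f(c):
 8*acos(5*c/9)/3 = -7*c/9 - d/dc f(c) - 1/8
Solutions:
 f(c) = C1 - 7*c^2/18 - 8*c*acos(5*c/9)/3 - c/8 + 8*sqrt(81 - 25*c^2)/15


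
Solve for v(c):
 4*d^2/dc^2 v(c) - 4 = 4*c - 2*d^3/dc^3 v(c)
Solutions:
 v(c) = C1 + C2*c + C3*exp(-2*c) + c^3/6 + c^2/4


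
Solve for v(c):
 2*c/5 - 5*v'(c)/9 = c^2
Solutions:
 v(c) = C1 - 3*c^3/5 + 9*c^2/25


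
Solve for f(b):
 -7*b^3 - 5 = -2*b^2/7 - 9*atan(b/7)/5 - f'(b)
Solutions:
 f(b) = C1 + 7*b^4/4 - 2*b^3/21 - 9*b*atan(b/7)/5 + 5*b + 63*log(b^2 + 49)/10


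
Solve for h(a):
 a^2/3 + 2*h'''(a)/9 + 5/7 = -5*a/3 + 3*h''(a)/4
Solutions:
 h(a) = C1 + C2*a + C3*exp(27*a/8) + a^4/27 + 302*a^3/729 + 38782*a^2/45927


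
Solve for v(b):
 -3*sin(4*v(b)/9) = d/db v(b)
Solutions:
 3*b + 9*log(cos(4*v(b)/9) - 1)/8 - 9*log(cos(4*v(b)/9) + 1)/8 = C1


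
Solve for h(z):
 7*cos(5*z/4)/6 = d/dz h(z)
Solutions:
 h(z) = C1 + 14*sin(5*z/4)/15


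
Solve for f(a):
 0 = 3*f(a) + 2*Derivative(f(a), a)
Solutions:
 f(a) = C1*exp(-3*a/2)


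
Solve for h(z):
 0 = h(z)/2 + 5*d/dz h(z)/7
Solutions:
 h(z) = C1*exp(-7*z/10)


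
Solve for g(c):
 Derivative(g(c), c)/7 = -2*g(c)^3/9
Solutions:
 g(c) = -3*sqrt(2)*sqrt(-1/(C1 - 14*c))/2
 g(c) = 3*sqrt(2)*sqrt(-1/(C1 - 14*c))/2


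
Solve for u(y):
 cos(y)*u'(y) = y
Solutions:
 u(y) = C1 + Integral(y/cos(y), y)


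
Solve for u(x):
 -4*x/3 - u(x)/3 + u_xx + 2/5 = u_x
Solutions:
 u(x) = C1*exp(x*(3 - sqrt(21))/6) + C2*exp(x*(3 + sqrt(21))/6) - 4*x + 66/5


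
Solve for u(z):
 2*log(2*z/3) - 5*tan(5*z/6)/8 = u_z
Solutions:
 u(z) = C1 + 2*z*log(z) - 2*z*log(3) - 2*z + 2*z*log(2) + 3*log(cos(5*z/6))/4


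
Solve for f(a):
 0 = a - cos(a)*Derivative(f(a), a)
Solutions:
 f(a) = C1 + Integral(a/cos(a), a)


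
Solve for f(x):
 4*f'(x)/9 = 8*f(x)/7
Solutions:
 f(x) = C1*exp(18*x/7)


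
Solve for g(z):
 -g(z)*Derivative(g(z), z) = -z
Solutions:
 g(z) = -sqrt(C1 + z^2)
 g(z) = sqrt(C1 + z^2)


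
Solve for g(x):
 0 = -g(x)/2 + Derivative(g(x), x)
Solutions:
 g(x) = C1*exp(x/2)


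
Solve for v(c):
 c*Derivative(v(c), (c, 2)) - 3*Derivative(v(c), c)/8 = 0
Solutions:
 v(c) = C1 + C2*c^(11/8)


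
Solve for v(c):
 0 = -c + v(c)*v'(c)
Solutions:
 v(c) = -sqrt(C1 + c^2)
 v(c) = sqrt(C1 + c^2)


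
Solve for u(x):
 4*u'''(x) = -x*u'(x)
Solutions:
 u(x) = C1 + Integral(C2*airyai(-2^(1/3)*x/2) + C3*airybi(-2^(1/3)*x/2), x)


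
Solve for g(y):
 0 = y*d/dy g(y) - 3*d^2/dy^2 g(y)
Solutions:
 g(y) = C1 + C2*erfi(sqrt(6)*y/6)


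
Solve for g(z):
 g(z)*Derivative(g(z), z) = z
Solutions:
 g(z) = -sqrt(C1 + z^2)
 g(z) = sqrt(C1 + z^2)


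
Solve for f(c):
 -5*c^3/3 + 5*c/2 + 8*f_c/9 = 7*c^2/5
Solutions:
 f(c) = C1 + 15*c^4/32 + 21*c^3/40 - 45*c^2/32


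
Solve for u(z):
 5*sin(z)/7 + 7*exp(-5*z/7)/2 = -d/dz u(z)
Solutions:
 u(z) = C1 + 5*cos(z)/7 + 49*exp(-5*z/7)/10


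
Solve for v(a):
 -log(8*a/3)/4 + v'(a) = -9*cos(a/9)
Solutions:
 v(a) = C1 + a*log(a)/4 - a*log(3) - a/4 + 3*a*log(6)/4 - 81*sin(a/9)


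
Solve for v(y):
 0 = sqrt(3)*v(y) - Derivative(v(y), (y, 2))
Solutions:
 v(y) = C1*exp(-3^(1/4)*y) + C2*exp(3^(1/4)*y)


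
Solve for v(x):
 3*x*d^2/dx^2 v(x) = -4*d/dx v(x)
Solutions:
 v(x) = C1 + C2/x^(1/3)


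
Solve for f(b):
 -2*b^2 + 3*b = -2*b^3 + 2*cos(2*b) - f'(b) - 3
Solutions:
 f(b) = C1 - b^4/2 + 2*b^3/3 - 3*b^2/2 - 3*b + sin(2*b)


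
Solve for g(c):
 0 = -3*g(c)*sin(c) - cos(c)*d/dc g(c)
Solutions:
 g(c) = C1*cos(c)^3


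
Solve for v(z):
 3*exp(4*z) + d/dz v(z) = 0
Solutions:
 v(z) = C1 - 3*exp(4*z)/4


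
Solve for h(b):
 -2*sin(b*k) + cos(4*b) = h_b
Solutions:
 h(b) = C1 + sin(4*b)/4 + 2*cos(b*k)/k


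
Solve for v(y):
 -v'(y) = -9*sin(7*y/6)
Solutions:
 v(y) = C1 - 54*cos(7*y/6)/7


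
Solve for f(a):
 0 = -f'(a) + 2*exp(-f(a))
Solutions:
 f(a) = log(C1 + 2*a)


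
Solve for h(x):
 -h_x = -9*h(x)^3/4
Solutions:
 h(x) = -sqrt(2)*sqrt(-1/(C1 + 9*x))
 h(x) = sqrt(2)*sqrt(-1/(C1 + 9*x))


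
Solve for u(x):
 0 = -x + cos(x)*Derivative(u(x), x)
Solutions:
 u(x) = C1 + Integral(x/cos(x), x)


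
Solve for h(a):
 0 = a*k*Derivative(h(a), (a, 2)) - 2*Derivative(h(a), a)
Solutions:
 h(a) = C1 + a^(((re(k) + 2)*re(k) + im(k)^2)/(re(k)^2 + im(k)^2))*(C2*sin(2*log(a)*Abs(im(k))/(re(k)^2 + im(k)^2)) + C3*cos(2*log(a)*im(k)/(re(k)^2 + im(k)^2)))


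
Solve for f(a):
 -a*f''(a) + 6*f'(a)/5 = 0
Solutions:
 f(a) = C1 + C2*a^(11/5)


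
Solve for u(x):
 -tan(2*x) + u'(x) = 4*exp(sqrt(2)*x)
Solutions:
 u(x) = C1 + 2*sqrt(2)*exp(sqrt(2)*x) - log(cos(2*x))/2


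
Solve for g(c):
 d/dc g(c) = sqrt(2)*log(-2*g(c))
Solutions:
 -sqrt(2)*Integral(1/(log(-_y) + log(2)), (_y, g(c)))/2 = C1 - c


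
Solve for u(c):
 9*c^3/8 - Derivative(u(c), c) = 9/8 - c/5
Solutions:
 u(c) = C1 + 9*c^4/32 + c^2/10 - 9*c/8


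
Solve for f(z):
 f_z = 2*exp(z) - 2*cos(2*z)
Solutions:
 f(z) = C1 + 2*exp(z) - sin(2*z)


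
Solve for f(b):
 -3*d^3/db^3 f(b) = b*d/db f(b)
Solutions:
 f(b) = C1 + Integral(C2*airyai(-3^(2/3)*b/3) + C3*airybi(-3^(2/3)*b/3), b)


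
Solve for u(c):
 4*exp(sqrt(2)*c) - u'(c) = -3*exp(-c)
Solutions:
 u(c) = C1 + 2*sqrt(2)*exp(sqrt(2)*c) - 3*exp(-c)


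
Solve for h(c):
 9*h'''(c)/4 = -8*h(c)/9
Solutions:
 h(c) = C3*exp(-2*6^(2/3)*c/9) + (C1*sin(2^(2/3)*3^(1/6)*c/3) + C2*cos(2^(2/3)*3^(1/6)*c/3))*exp(6^(2/3)*c/9)


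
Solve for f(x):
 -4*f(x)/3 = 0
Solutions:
 f(x) = 0


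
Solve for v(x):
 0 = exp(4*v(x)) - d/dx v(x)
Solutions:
 v(x) = log(-(-1/(C1 + 4*x))^(1/4))
 v(x) = log(-1/(C1 + 4*x))/4
 v(x) = log(-I*(-1/(C1 + 4*x))^(1/4))
 v(x) = log(I*(-1/(C1 + 4*x))^(1/4))


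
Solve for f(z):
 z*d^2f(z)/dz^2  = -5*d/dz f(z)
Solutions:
 f(z) = C1 + C2/z^4


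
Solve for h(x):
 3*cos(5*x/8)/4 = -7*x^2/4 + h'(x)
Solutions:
 h(x) = C1 + 7*x^3/12 + 6*sin(5*x/8)/5


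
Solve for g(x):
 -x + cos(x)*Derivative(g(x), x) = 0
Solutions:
 g(x) = C1 + Integral(x/cos(x), x)


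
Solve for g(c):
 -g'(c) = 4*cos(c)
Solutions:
 g(c) = C1 - 4*sin(c)


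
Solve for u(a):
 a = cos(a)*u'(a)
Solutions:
 u(a) = C1 + Integral(a/cos(a), a)


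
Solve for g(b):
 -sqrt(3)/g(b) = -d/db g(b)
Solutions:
 g(b) = -sqrt(C1 + 2*sqrt(3)*b)
 g(b) = sqrt(C1 + 2*sqrt(3)*b)


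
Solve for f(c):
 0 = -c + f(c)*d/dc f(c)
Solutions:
 f(c) = -sqrt(C1 + c^2)
 f(c) = sqrt(C1 + c^2)


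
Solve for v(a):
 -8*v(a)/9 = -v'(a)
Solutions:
 v(a) = C1*exp(8*a/9)


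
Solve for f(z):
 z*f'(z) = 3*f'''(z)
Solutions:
 f(z) = C1 + Integral(C2*airyai(3^(2/3)*z/3) + C3*airybi(3^(2/3)*z/3), z)


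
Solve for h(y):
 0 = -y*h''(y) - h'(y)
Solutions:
 h(y) = C1 + C2*log(y)


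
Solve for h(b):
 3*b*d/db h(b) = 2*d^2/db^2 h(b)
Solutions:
 h(b) = C1 + C2*erfi(sqrt(3)*b/2)


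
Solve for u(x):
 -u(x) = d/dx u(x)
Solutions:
 u(x) = C1*exp(-x)


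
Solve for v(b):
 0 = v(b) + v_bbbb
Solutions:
 v(b) = (C1*sin(sqrt(2)*b/2) + C2*cos(sqrt(2)*b/2))*exp(-sqrt(2)*b/2) + (C3*sin(sqrt(2)*b/2) + C4*cos(sqrt(2)*b/2))*exp(sqrt(2)*b/2)


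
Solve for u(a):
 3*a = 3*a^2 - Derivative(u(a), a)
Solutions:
 u(a) = C1 + a^3 - 3*a^2/2


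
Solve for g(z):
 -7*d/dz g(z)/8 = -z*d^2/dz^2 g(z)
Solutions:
 g(z) = C1 + C2*z^(15/8)


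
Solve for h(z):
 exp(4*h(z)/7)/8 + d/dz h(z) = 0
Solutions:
 h(z) = 7*log(-(1/(C1 + z))^(1/4)) + 7*log(14)/4
 h(z) = 7*log(1/(C1 + z))/4 + 7*log(14)/4
 h(z) = 7*log(-I*(1/(C1 + z))^(1/4)) + 7*log(14)/4
 h(z) = 7*log(I*(1/(C1 + z))^(1/4)) + 7*log(14)/4


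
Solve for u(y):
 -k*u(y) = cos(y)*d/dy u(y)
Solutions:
 u(y) = C1*exp(k*(log(sin(y) - 1) - log(sin(y) + 1))/2)


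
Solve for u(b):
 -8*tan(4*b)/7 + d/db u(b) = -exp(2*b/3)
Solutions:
 u(b) = C1 - 3*exp(2*b/3)/2 - 2*log(cos(4*b))/7


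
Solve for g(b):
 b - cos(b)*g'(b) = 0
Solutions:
 g(b) = C1 + Integral(b/cos(b), b)


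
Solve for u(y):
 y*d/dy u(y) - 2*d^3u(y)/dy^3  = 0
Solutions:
 u(y) = C1 + Integral(C2*airyai(2^(2/3)*y/2) + C3*airybi(2^(2/3)*y/2), y)


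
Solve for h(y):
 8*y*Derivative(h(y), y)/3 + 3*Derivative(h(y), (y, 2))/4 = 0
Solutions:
 h(y) = C1 + C2*erf(4*y/3)


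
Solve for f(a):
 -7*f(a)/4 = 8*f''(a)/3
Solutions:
 f(a) = C1*sin(sqrt(42)*a/8) + C2*cos(sqrt(42)*a/8)


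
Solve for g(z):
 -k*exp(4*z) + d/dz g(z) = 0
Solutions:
 g(z) = C1 + k*exp(4*z)/4


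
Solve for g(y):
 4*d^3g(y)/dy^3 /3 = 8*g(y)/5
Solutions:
 g(y) = C3*exp(5^(2/3)*6^(1/3)*y/5) + (C1*sin(2^(1/3)*3^(5/6)*5^(2/3)*y/10) + C2*cos(2^(1/3)*3^(5/6)*5^(2/3)*y/10))*exp(-5^(2/3)*6^(1/3)*y/10)


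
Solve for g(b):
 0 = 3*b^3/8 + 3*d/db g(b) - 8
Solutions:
 g(b) = C1 - b^4/32 + 8*b/3


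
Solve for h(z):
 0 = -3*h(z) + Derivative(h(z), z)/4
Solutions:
 h(z) = C1*exp(12*z)


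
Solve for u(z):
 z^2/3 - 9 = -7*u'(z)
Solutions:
 u(z) = C1 - z^3/63 + 9*z/7


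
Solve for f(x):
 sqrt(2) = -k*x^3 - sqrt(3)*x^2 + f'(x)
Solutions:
 f(x) = C1 + k*x^4/4 + sqrt(3)*x^3/3 + sqrt(2)*x


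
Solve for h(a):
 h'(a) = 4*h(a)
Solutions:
 h(a) = C1*exp(4*a)


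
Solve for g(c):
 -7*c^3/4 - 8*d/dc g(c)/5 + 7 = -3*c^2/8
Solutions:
 g(c) = C1 - 35*c^4/128 + 5*c^3/64 + 35*c/8


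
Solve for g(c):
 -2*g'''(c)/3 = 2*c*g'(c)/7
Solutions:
 g(c) = C1 + Integral(C2*airyai(-3^(1/3)*7^(2/3)*c/7) + C3*airybi(-3^(1/3)*7^(2/3)*c/7), c)


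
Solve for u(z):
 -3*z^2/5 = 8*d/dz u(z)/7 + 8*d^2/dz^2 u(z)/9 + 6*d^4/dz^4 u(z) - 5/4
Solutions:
 u(z) = C1 + C2*exp(-14^(1/3)*z*(-7^(1/3)*(243 + sqrt(59833))^(1/3) + 14*2^(1/3)/(243 + sqrt(59833))^(1/3))/126)*sin(14^(1/3)*sqrt(3)*z*(14*2^(1/3)/(243 + sqrt(59833))^(1/3) + 7^(1/3)*(243 + sqrt(59833))^(1/3))/126) + C3*exp(-14^(1/3)*z*(-7^(1/3)*(243 + sqrt(59833))^(1/3) + 14*2^(1/3)/(243 + sqrt(59833))^(1/3))/126)*cos(14^(1/3)*sqrt(3)*z*(14*2^(1/3)/(243 + sqrt(59833))^(1/3) + 7^(1/3)*(243 + sqrt(59833))^(1/3))/126) + C4*exp(14^(1/3)*z*(-7^(1/3)*(243 + sqrt(59833))^(1/3) + 14*2^(1/3)/(243 + sqrt(59833))^(1/3))/63) - 7*z^3/40 + 49*z^2/120 + 1981*z/4320


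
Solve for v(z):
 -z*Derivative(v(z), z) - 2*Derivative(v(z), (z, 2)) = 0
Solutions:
 v(z) = C1 + C2*erf(z/2)


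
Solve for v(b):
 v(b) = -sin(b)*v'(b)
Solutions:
 v(b) = C1*sqrt(cos(b) + 1)/sqrt(cos(b) - 1)


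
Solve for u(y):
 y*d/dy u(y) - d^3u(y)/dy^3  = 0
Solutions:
 u(y) = C1 + Integral(C2*airyai(y) + C3*airybi(y), y)


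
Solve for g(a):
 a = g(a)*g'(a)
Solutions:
 g(a) = -sqrt(C1 + a^2)
 g(a) = sqrt(C1 + a^2)


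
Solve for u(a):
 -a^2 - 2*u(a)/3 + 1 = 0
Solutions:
 u(a) = 3/2 - 3*a^2/2


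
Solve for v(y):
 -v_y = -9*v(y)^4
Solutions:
 v(y) = (-1/(C1 + 27*y))^(1/3)
 v(y) = (-1/(C1 + 9*y))^(1/3)*(-3^(2/3) - 3*3^(1/6)*I)/6
 v(y) = (-1/(C1 + 9*y))^(1/3)*(-3^(2/3) + 3*3^(1/6)*I)/6


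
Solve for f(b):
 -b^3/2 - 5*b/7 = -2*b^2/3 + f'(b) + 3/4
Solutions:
 f(b) = C1 - b^4/8 + 2*b^3/9 - 5*b^2/14 - 3*b/4


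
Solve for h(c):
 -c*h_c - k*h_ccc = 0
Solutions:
 h(c) = C1 + Integral(C2*airyai(c*(-1/k)^(1/3)) + C3*airybi(c*(-1/k)^(1/3)), c)


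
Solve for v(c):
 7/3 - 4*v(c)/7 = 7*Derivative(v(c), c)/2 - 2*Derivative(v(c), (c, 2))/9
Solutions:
 v(c) = C1*exp(3*c*(147 - sqrt(22505))/56) + C2*exp(3*c*(147 + sqrt(22505))/56) + 49/12


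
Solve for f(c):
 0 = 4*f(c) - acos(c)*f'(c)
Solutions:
 f(c) = C1*exp(4*Integral(1/acos(c), c))


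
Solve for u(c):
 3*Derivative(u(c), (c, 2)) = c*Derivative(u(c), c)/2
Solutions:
 u(c) = C1 + C2*erfi(sqrt(3)*c/6)


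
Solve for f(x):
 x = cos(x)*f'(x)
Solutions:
 f(x) = C1 + Integral(x/cos(x), x)


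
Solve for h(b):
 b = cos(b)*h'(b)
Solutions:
 h(b) = C1 + Integral(b/cos(b), b)


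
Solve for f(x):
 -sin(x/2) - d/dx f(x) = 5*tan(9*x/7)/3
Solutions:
 f(x) = C1 + 35*log(cos(9*x/7))/27 + 2*cos(x/2)


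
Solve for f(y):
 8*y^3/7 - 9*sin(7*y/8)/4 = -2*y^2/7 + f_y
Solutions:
 f(y) = C1 + 2*y^4/7 + 2*y^3/21 + 18*cos(7*y/8)/7


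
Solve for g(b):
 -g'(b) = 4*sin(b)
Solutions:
 g(b) = C1 + 4*cos(b)


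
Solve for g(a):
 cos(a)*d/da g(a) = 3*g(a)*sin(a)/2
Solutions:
 g(a) = C1/cos(a)^(3/2)


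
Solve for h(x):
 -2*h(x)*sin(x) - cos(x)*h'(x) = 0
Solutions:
 h(x) = C1*cos(x)^2


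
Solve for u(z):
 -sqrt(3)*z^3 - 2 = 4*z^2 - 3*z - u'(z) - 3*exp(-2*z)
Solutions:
 u(z) = C1 + sqrt(3)*z^4/4 + 4*z^3/3 - 3*z^2/2 + 2*z + 3*exp(-2*z)/2


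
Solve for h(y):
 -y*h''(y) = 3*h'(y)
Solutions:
 h(y) = C1 + C2/y^2


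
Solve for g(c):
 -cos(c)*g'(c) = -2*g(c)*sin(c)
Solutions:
 g(c) = C1/cos(c)^2


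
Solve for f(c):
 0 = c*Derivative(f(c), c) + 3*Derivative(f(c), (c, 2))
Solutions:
 f(c) = C1 + C2*erf(sqrt(6)*c/6)


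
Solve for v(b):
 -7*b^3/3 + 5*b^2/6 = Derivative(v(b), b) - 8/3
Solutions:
 v(b) = C1 - 7*b^4/12 + 5*b^3/18 + 8*b/3


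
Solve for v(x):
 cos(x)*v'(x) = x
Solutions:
 v(x) = C1 + Integral(x/cos(x), x)


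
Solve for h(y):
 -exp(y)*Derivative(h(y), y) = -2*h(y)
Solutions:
 h(y) = C1*exp(-2*exp(-y))


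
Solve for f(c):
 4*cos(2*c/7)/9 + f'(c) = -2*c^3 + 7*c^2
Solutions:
 f(c) = C1 - c^4/2 + 7*c^3/3 - 14*sin(2*c/7)/9


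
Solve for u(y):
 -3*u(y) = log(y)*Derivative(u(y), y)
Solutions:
 u(y) = C1*exp(-3*li(y))


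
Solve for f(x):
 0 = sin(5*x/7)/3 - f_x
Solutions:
 f(x) = C1 - 7*cos(5*x/7)/15


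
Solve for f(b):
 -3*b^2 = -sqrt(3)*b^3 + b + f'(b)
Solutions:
 f(b) = C1 + sqrt(3)*b^4/4 - b^3 - b^2/2


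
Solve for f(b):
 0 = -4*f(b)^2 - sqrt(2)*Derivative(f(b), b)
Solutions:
 f(b) = 1/(C1 + 2*sqrt(2)*b)


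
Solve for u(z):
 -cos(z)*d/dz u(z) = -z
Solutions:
 u(z) = C1 + Integral(z/cos(z), z)


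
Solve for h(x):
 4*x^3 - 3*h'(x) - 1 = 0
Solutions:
 h(x) = C1 + x^4/3 - x/3


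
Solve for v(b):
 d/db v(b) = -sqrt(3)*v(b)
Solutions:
 v(b) = C1*exp(-sqrt(3)*b)


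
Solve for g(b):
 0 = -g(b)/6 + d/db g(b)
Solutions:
 g(b) = C1*exp(b/6)


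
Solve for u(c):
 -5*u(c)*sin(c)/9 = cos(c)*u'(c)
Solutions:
 u(c) = C1*cos(c)^(5/9)


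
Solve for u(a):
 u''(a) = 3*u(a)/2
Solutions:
 u(a) = C1*exp(-sqrt(6)*a/2) + C2*exp(sqrt(6)*a/2)


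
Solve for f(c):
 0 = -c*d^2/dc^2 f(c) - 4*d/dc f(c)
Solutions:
 f(c) = C1 + C2/c^3


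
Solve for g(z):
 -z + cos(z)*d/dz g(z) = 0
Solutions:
 g(z) = C1 + Integral(z/cos(z), z)


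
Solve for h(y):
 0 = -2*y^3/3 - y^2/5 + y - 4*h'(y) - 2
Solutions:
 h(y) = C1 - y^4/24 - y^3/60 + y^2/8 - y/2


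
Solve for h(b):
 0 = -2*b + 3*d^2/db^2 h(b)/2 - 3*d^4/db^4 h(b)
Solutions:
 h(b) = C1 + C2*b + C3*exp(-sqrt(2)*b/2) + C4*exp(sqrt(2)*b/2) + 2*b^3/9


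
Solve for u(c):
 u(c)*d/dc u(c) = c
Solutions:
 u(c) = -sqrt(C1 + c^2)
 u(c) = sqrt(C1 + c^2)


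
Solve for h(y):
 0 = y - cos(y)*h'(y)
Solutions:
 h(y) = C1 + Integral(y/cos(y), y)


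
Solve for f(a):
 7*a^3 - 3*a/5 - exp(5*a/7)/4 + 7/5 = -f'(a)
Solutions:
 f(a) = C1 - 7*a^4/4 + 3*a^2/10 - 7*a/5 + 7*exp(5*a/7)/20


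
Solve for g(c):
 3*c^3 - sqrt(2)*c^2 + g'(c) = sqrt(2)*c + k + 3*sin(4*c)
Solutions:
 g(c) = C1 - 3*c^4/4 + sqrt(2)*c^3/3 + sqrt(2)*c^2/2 + c*k - 3*cos(4*c)/4


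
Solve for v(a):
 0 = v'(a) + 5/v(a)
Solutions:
 v(a) = -sqrt(C1 - 10*a)
 v(a) = sqrt(C1 - 10*a)


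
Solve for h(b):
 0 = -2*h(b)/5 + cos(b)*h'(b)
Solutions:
 h(b) = C1*(sin(b) + 1)^(1/5)/(sin(b) - 1)^(1/5)


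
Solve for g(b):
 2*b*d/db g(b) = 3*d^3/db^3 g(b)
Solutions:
 g(b) = C1 + Integral(C2*airyai(2^(1/3)*3^(2/3)*b/3) + C3*airybi(2^(1/3)*3^(2/3)*b/3), b)


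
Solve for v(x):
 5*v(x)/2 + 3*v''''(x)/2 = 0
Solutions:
 v(x) = (C1*sin(sqrt(2)*3^(3/4)*5^(1/4)*x/6) + C2*cos(sqrt(2)*3^(3/4)*5^(1/4)*x/6))*exp(-sqrt(2)*3^(3/4)*5^(1/4)*x/6) + (C3*sin(sqrt(2)*3^(3/4)*5^(1/4)*x/6) + C4*cos(sqrt(2)*3^(3/4)*5^(1/4)*x/6))*exp(sqrt(2)*3^(3/4)*5^(1/4)*x/6)


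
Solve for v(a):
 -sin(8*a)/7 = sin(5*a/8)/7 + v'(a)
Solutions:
 v(a) = C1 + 8*cos(5*a/8)/35 + cos(8*a)/56


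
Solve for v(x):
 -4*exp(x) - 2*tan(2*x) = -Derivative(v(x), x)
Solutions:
 v(x) = C1 + 4*exp(x) - log(cos(2*x))


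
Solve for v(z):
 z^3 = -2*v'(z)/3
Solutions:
 v(z) = C1 - 3*z^4/8


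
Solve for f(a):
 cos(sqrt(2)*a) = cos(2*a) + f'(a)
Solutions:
 f(a) = C1 - sin(2*a)/2 + sqrt(2)*sin(sqrt(2)*a)/2


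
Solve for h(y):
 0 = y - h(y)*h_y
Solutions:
 h(y) = -sqrt(C1 + y^2)
 h(y) = sqrt(C1 + y^2)


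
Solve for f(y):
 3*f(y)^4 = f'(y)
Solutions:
 f(y) = (-1/(C1 + 9*y))^(1/3)
 f(y) = (-1/(C1 + 3*y))^(1/3)*(-3^(2/3) - 3*3^(1/6)*I)/6
 f(y) = (-1/(C1 + 3*y))^(1/3)*(-3^(2/3) + 3*3^(1/6)*I)/6


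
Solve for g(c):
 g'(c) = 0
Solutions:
 g(c) = C1


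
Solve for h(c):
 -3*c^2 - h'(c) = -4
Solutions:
 h(c) = C1 - c^3 + 4*c


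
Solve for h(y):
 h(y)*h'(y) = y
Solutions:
 h(y) = -sqrt(C1 + y^2)
 h(y) = sqrt(C1 + y^2)


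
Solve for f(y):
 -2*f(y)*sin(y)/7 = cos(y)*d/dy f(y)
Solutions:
 f(y) = C1*cos(y)^(2/7)


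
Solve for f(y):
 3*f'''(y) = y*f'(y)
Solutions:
 f(y) = C1 + Integral(C2*airyai(3^(2/3)*y/3) + C3*airybi(3^(2/3)*y/3), y)


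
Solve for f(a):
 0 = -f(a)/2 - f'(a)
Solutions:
 f(a) = C1*exp(-a/2)


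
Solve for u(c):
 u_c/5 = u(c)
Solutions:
 u(c) = C1*exp(5*c)


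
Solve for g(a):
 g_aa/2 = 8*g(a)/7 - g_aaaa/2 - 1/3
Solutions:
 g(a) = C1*exp(-sqrt(14)*a*sqrt(-7 + sqrt(497))/14) + C2*exp(sqrt(14)*a*sqrt(-7 + sqrt(497))/14) + C3*sin(sqrt(14)*a*sqrt(7 + sqrt(497))/14) + C4*cos(sqrt(14)*a*sqrt(7 + sqrt(497))/14) + 7/24


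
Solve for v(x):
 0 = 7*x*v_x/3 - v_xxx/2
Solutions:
 v(x) = C1 + Integral(C2*airyai(14^(1/3)*3^(2/3)*x/3) + C3*airybi(14^(1/3)*3^(2/3)*x/3), x)


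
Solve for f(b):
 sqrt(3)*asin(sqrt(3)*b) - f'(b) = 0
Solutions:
 f(b) = C1 + sqrt(3)*(b*asin(sqrt(3)*b) + sqrt(3)*sqrt(1 - 3*b^2)/3)


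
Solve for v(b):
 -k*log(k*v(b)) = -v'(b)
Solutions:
 li(k*v(b))/k = C1 + b*k


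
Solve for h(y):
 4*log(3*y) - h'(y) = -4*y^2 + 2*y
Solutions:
 h(y) = C1 + 4*y^3/3 - y^2 + 4*y*log(y) - 4*y + y*log(81)


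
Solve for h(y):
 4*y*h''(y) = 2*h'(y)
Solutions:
 h(y) = C1 + C2*y^(3/2)


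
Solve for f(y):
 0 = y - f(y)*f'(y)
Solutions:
 f(y) = -sqrt(C1 + y^2)
 f(y) = sqrt(C1 + y^2)


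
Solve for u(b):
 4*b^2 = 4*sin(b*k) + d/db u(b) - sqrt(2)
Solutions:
 u(b) = C1 + 4*b^3/3 + sqrt(2)*b + 4*cos(b*k)/k


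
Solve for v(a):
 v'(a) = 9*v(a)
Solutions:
 v(a) = C1*exp(9*a)


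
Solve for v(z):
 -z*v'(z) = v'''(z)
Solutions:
 v(z) = C1 + Integral(C2*airyai(-z) + C3*airybi(-z), z)


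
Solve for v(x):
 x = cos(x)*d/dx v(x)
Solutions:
 v(x) = C1 + Integral(x/cos(x), x)


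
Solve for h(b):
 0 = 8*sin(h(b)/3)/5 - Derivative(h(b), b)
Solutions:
 -8*b/5 + 3*log(cos(h(b)/3) - 1)/2 - 3*log(cos(h(b)/3) + 1)/2 = C1


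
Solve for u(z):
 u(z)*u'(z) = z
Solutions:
 u(z) = -sqrt(C1 + z^2)
 u(z) = sqrt(C1 + z^2)


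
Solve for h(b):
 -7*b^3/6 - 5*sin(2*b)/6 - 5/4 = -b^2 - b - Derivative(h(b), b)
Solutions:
 h(b) = C1 + 7*b^4/24 - b^3/3 - b^2/2 + 5*b/4 - 5*cos(2*b)/12


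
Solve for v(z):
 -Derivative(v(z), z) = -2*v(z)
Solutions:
 v(z) = C1*exp(2*z)


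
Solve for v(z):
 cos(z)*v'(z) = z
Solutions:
 v(z) = C1 + Integral(z/cos(z), z)


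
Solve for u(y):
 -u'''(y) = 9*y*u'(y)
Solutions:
 u(y) = C1 + Integral(C2*airyai(-3^(2/3)*y) + C3*airybi(-3^(2/3)*y), y)


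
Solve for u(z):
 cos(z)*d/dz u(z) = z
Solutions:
 u(z) = C1 + Integral(z/cos(z), z)


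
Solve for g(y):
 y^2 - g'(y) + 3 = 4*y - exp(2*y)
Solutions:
 g(y) = C1 + y^3/3 - 2*y^2 + 3*y + exp(2*y)/2


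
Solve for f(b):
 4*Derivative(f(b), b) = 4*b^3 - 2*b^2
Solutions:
 f(b) = C1 + b^4/4 - b^3/6


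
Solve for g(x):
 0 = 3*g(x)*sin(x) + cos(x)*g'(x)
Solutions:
 g(x) = C1*cos(x)^3


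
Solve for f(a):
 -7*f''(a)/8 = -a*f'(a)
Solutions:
 f(a) = C1 + C2*erfi(2*sqrt(7)*a/7)


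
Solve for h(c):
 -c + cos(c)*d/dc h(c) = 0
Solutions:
 h(c) = C1 + Integral(c/cos(c), c)


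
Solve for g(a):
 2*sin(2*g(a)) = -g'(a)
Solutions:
 g(a) = pi - acos((-C1 - exp(8*a))/(C1 - exp(8*a)))/2
 g(a) = acos((-C1 - exp(8*a))/(C1 - exp(8*a)))/2


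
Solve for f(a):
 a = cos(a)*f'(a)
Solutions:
 f(a) = C1 + Integral(a/cos(a), a)


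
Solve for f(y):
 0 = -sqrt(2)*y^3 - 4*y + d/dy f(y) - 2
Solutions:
 f(y) = C1 + sqrt(2)*y^4/4 + 2*y^2 + 2*y


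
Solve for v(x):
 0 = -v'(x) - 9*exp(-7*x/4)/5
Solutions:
 v(x) = C1 + 36*exp(-7*x/4)/35


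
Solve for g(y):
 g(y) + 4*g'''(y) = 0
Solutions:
 g(y) = C3*exp(-2^(1/3)*y/2) + (C1*sin(2^(1/3)*sqrt(3)*y/4) + C2*cos(2^(1/3)*sqrt(3)*y/4))*exp(2^(1/3)*y/4)


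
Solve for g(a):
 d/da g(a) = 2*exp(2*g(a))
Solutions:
 g(a) = log(-sqrt(-1/(C1 + 2*a))) - log(2)/2
 g(a) = log(-1/(C1 + 2*a))/2 - log(2)/2


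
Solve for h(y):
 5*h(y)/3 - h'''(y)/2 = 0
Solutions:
 h(y) = C3*exp(10^(1/3)*3^(2/3)*y/3) + (C1*sin(10^(1/3)*3^(1/6)*y/2) + C2*cos(10^(1/3)*3^(1/6)*y/2))*exp(-10^(1/3)*3^(2/3)*y/6)


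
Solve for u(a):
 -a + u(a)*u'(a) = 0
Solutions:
 u(a) = -sqrt(C1 + a^2)
 u(a) = sqrt(C1 + a^2)


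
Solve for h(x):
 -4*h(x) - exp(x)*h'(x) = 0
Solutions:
 h(x) = C1*exp(4*exp(-x))


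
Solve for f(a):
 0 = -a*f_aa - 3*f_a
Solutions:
 f(a) = C1 + C2/a^2


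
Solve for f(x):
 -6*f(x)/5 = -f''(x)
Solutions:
 f(x) = C1*exp(-sqrt(30)*x/5) + C2*exp(sqrt(30)*x/5)


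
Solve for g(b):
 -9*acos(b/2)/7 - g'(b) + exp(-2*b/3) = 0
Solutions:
 g(b) = C1 - 9*b*acos(b/2)/7 + 9*sqrt(4 - b^2)/7 - 3*exp(-2*b/3)/2


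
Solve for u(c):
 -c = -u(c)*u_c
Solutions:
 u(c) = -sqrt(C1 + c^2)
 u(c) = sqrt(C1 + c^2)


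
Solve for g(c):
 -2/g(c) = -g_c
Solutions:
 g(c) = -sqrt(C1 + 4*c)
 g(c) = sqrt(C1 + 4*c)


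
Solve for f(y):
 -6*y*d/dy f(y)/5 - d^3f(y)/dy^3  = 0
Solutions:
 f(y) = C1 + Integral(C2*airyai(-5^(2/3)*6^(1/3)*y/5) + C3*airybi(-5^(2/3)*6^(1/3)*y/5), y)


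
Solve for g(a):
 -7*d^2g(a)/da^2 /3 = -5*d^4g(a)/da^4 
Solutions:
 g(a) = C1 + C2*a + C3*exp(-sqrt(105)*a/15) + C4*exp(sqrt(105)*a/15)


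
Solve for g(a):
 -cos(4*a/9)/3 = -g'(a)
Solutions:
 g(a) = C1 + 3*sin(4*a/9)/4


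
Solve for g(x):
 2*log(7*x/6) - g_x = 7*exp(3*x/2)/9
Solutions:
 g(x) = C1 + 2*x*log(x) + 2*x*(-log(6) - 1 + log(7)) - 14*exp(3*x/2)/27


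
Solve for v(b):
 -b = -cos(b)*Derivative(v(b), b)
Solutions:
 v(b) = C1 + Integral(b/cos(b), b)


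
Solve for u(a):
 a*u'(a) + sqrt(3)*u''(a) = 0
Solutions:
 u(a) = C1 + C2*erf(sqrt(2)*3^(3/4)*a/6)


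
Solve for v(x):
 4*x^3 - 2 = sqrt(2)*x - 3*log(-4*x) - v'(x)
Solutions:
 v(x) = C1 - x^4 + sqrt(2)*x^2/2 - 3*x*log(-x) + x*(5 - 6*log(2))


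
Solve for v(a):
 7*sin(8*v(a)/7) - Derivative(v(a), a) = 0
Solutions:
 -7*a + 7*log(cos(8*v(a)/7) - 1)/16 - 7*log(cos(8*v(a)/7) + 1)/16 = C1


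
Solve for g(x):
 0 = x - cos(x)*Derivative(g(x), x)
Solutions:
 g(x) = C1 + Integral(x/cos(x), x)


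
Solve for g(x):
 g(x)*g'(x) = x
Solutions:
 g(x) = -sqrt(C1 + x^2)
 g(x) = sqrt(C1 + x^2)


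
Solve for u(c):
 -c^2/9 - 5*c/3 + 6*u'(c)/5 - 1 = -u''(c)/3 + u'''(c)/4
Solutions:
 u(c) = C1 + C2*exp(2*c*(5 - sqrt(295))/15) + C3*exp(2*c*(5 + sqrt(295))/15) + 5*c^3/162 + 325*c^2/486 + 8755*c/17496


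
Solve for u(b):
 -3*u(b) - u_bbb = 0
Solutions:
 u(b) = C3*exp(-3^(1/3)*b) + (C1*sin(3^(5/6)*b/2) + C2*cos(3^(5/6)*b/2))*exp(3^(1/3)*b/2)


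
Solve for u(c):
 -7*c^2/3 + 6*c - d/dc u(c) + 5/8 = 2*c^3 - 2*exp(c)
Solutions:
 u(c) = C1 - c^4/2 - 7*c^3/9 + 3*c^2 + 5*c/8 + 2*exp(c)


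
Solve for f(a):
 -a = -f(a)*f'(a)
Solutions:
 f(a) = -sqrt(C1 + a^2)
 f(a) = sqrt(C1 + a^2)


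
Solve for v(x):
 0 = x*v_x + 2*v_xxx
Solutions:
 v(x) = C1 + Integral(C2*airyai(-2^(2/3)*x/2) + C3*airybi(-2^(2/3)*x/2), x)


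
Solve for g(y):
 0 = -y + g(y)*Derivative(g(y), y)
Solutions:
 g(y) = -sqrt(C1 + y^2)
 g(y) = sqrt(C1 + y^2)


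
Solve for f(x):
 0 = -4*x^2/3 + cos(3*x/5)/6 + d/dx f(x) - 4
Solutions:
 f(x) = C1 + 4*x^3/9 + 4*x - 5*sin(3*x/5)/18


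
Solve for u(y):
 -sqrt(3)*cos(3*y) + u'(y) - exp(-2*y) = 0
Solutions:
 u(y) = C1 + sqrt(3)*sin(3*y)/3 - exp(-2*y)/2


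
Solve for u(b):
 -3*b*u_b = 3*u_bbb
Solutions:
 u(b) = C1 + Integral(C2*airyai(-b) + C3*airybi(-b), b)


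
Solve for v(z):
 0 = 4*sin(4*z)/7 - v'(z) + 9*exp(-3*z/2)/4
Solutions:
 v(z) = C1 - cos(4*z)/7 - 3*exp(-3*z/2)/2


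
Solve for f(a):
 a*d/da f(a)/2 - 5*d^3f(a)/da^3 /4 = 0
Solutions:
 f(a) = C1 + Integral(C2*airyai(2^(1/3)*5^(2/3)*a/5) + C3*airybi(2^(1/3)*5^(2/3)*a/5), a)


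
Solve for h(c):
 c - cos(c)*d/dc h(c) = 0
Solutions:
 h(c) = C1 + Integral(c/cos(c), c)


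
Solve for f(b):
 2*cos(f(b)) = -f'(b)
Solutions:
 f(b) = pi - asin((C1 + exp(4*b))/(C1 - exp(4*b)))
 f(b) = asin((C1 + exp(4*b))/(C1 - exp(4*b)))


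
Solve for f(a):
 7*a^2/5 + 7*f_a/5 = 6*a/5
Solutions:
 f(a) = C1 - a^3/3 + 3*a^2/7


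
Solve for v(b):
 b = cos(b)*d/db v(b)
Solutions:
 v(b) = C1 + Integral(b/cos(b), b)


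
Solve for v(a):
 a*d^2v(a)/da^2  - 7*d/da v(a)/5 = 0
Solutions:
 v(a) = C1 + C2*a^(12/5)


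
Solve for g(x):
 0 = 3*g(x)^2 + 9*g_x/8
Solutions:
 g(x) = 3/(C1 + 8*x)


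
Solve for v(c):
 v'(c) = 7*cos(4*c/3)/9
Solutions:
 v(c) = C1 + 7*sin(4*c/3)/12


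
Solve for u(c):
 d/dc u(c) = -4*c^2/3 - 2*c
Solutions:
 u(c) = C1 - 4*c^3/9 - c^2


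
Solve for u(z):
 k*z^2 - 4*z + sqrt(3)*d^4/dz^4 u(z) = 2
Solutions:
 u(z) = C1 + C2*z + C3*z^2 + C4*z^3 - sqrt(3)*k*z^6/1080 + sqrt(3)*z^5/90 + sqrt(3)*z^4/36


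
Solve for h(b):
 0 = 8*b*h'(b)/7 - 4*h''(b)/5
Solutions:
 h(b) = C1 + C2*erfi(sqrt(35)*b/7)


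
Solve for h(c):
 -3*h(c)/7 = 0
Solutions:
 h(c) = 0


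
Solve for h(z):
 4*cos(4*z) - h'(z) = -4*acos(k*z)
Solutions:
 h(z) = C1 + 4*Piecewise((z*acos(k*z) - sqrt(-k^2*z^2 + 1)/k, Ne(k, 0)), (pi*z/2, True)) + sin(4*z)


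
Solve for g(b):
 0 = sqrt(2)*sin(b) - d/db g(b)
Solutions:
 g(b) = C1 - sqrt(2)*cos(b)


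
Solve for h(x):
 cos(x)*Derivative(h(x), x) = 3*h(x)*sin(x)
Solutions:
 h(x) = C1/cos(x)^3


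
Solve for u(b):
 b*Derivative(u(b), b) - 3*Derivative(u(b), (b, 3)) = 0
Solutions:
 u(b) = C1 + Integral(C2*airyai(3^(2/3)*b/3) + C3*airybi(3^(2/3)*b/3), b)


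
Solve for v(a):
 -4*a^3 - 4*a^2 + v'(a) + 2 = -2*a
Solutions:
 v(a) = C1 + a^4 + 4*a^3/3 - a^2 - 2*a


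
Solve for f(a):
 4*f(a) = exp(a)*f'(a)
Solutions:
 f(a) = C1*exp(-4*exp(-a))


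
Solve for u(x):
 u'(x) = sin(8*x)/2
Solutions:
 u(x) = C1 - cos(8*x)/16


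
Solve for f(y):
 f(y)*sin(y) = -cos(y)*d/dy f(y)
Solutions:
 f(y) = C1*cos(y)
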